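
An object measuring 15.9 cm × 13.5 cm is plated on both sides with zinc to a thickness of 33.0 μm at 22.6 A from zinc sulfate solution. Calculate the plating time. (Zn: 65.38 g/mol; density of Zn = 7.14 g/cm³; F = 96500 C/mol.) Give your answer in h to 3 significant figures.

Plated area = 2 × 15.9 × 13.5 = 429.3 cm²
Volume = 429.3 × 33.0×10⁻⁴ cm = 1.417 cm³
m(Zn) = 1.417 × 7.14 = 10.12 g
n(Zn) = 10.12 / 65.38 = 0.1548 mol; n(e⁻) = 2 × 0.1548 = 0.3096 mol
Q = 0.3096 × 96500 = 29880 C
t = 29880 / 22.6 = 1322 s = 0.367 h

0.367 h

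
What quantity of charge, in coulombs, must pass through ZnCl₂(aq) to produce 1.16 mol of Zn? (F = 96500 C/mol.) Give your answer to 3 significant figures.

2.24×10^5 C

Zn²⁺ + 2e⁻ → Zn, so n(e⁻) = 2 × 1.16 = 2.320 mol
Q = 2.320 × 96500 = 2.239×10^5 C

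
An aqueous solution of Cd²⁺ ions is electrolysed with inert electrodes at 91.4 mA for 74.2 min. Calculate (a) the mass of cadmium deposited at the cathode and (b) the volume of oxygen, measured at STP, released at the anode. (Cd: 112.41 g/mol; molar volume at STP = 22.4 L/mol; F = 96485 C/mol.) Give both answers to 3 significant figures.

Q = 0.0914 × 4452 = 406.9 C; n(e⁻) = 406.9 / 96485 = 0.004217 mol
Cathode: Cd²⁺ + 2e⁻ → Cd → n(Cd) = 0.004217/2 = 0.002109 mol → 0.237 g
Anode: 2H₂O → O₂ + 4H⁺ + 4e⁻ → n(O₂) = 0.004217/4 = 0.001054 mol → 0.0236 L

0.237 g Cd; 0.0236 L O₂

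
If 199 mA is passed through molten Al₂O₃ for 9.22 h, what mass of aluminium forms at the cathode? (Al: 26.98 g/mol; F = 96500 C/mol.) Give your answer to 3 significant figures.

0.616 g

Charge passed = 0.199 × 33192 = 6605 C
n(e⁻) = 6605 / 96500 = 0.06845 mol
Al³⁺ + 3e⁻ → Al, so n(Al) = 0.06845 / 3 = 0.02282 mol
m = 0.02282 × 26.98 = 0.616 g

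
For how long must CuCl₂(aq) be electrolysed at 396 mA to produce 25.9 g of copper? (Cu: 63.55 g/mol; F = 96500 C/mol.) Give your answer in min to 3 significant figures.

n(Cu) = 25.9 / 63.55 = 0.4076 mol
Cu²⁺ + 2e⁻ → Cu, so n(e⁻) = 2 × 0.4076 = 0.8152 mol
Q = 0.8152 × 96500 = 78670 C
t = Q / I = 78670 / 0.396 = 1.987×10^5 s = 3310 min

3310 min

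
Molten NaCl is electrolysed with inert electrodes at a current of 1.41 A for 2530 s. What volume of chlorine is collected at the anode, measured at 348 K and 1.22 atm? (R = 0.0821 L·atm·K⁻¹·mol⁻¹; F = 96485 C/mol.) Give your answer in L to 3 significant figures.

Q = 1.41 A × 2530 s = 3567 C
Moles of electrons = 3567 / 96485 = 0.03697 mol
2Cl⁻ → Cl₂ + 2e⁻, so n(Cl₂) = 0.03697 / 2 = 0.01849 mol
V = nRT/P = 0.01849 × 0.0821 × 348 / 1.22 = 0.4330 L

0.433 L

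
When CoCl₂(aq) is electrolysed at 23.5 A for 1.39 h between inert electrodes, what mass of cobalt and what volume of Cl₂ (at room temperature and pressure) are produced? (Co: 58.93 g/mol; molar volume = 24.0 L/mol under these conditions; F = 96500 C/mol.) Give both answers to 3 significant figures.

35.9 g Co; 14.6 L Cl₂

Q = 23.5 × 5004 = 1.176×10^5 C; n(e⁻) = 1.176×10^5 / 96500 = 1.219 mol
Cathode: Co²⁺ + 2e⁻ → Co → n(Co) = 1.219/2 = 0.6095 mol → 35.9 g
Anode: 2Cl⁻ → Cl₂ + 2e⁻ → n(Cl₂) = 1.219/2 = 0.6095 mol → 14.6 L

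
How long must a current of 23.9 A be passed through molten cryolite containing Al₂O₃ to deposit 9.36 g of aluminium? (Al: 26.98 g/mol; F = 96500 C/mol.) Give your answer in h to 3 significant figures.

1.17 h

n(Al) = 9.36 / 26.98 = 0.3469 mol
Al³⁺ + 3e⁻ → Al, so n(e⁻) = 3 × 0.3469 = 1.041 mol
Q = 1.041 × 96500 = 1.005×10^5 C
t = Q / I = 1.005×10^5 / 23.9 = 4205 s = 1.17 h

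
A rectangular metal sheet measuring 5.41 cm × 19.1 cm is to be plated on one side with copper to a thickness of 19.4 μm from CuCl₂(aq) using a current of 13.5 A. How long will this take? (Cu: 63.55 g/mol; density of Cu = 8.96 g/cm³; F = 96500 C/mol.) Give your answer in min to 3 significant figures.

Plated area = 5.41 × 19.1 = 103.3 cm²
Volume = 103.3 × 19.4×10⁻⁴ cm = 0.2004 cm³
m(Cu) = 0.2004 × 8.96 = 1.796 g
n(Cu) = 1.796 / 63.55 = 0.02826 mol; n(e⁻) = 2 × 0.02826 = 0.05652 mol
Q = 0.05652 × 96500 = 5454 C
t = 5454 / 13.5 = 404.0 s = 6.73 min

6.73 min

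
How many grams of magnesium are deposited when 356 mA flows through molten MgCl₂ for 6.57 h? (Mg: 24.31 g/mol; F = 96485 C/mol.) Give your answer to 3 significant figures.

1.06 g

Charge passed = 0.356 × 23652 = 8420 C
n(e⁻) = 8420 / 96485 = 0.08727 mol
Mg²⁺ + 2e⁻ → Mg, so n(Mg) = 0.08727 / 2 = 0.04364 mol
m = 0.04364 × 24.31 = 1.06 g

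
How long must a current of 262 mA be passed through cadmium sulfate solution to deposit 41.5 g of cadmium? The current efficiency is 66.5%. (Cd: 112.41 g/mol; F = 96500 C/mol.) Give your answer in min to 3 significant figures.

6820 min

n(Cd) = 41.5 / 112.41 = 0.3692 mol
Cd²⁺ + 2e⁻ → Cd, so n(e⁻) = 2 × 0.3692 = 0.7384 mol
Q = 0.7384 × 96500 / 0.665 = 1.072×10^5 C
t = Q / I = 1.072×10^5 / 0.262 = 4.092×10^5 s = 6820 min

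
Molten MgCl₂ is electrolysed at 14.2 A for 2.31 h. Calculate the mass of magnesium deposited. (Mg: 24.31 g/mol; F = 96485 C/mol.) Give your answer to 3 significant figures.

Q = 14.2 A × 8316 s = 1.181×10^5 C
Moles of electrons = 1.181×10^5 / 96485 = 1.224 mol
Mg²⁺ + 2e⁻ → Mg, so n(Mg) = 1.224 / 2 = 0.6120 mol
m = 0.6120 × 24.31 = 14.9 g

14.9 g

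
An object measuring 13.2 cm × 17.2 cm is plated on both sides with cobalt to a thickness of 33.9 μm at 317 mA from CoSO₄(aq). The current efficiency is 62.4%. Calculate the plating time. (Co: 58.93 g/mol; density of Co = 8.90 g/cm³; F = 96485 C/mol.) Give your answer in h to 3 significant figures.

Plated area = 2 × 13.2 × 17.2 = 454.1 cm²
Volume = 454.1 × 33.9×10⁻⁴ cm = 1.539 cm³
m(Co) = 1.539 × 8.90 = 13.70 g
n(Co) = 13.70 / 58.93 = 0.2325 mol; n(e⁻) = 2 × 0.2325 = 0.4650 mol
Q = 0.4650 × 96485 / 0.624 = 71900 C
t = 71900 / 0.317 = 2.268×10^5 s = 63.0 h

63.0 h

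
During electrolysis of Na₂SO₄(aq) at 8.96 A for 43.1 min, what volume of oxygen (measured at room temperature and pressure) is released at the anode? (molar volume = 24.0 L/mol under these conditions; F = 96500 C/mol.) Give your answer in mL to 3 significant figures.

1440 mL

Charge passed = 8.96 × 2586 = 23170 C
Moles of electrons = 23170 / 96500 = 0.2401 mol
2H₂O → O₂ + 4H⁺ + 4e⁻, so n(O₂) = 0.2401 / 4 = 0.06003 mol
V = 0.06003 × 24.0 = 1.441 L
= 1440 mL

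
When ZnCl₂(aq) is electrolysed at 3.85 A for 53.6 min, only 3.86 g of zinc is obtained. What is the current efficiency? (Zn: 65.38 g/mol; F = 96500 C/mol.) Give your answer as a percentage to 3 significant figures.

Q = 3.85 × 3216 = 12380 C
n(e⁻) = 12380 / 96500 = 0.1283 mol
Zn²⁺ + 2e⁻ → Zn, so theoretical n(Zn) = 0.06415 mol → 4.194 g
Efficiency = 3.86 / 4.194 = 0.9204 = 92.0%

92.0%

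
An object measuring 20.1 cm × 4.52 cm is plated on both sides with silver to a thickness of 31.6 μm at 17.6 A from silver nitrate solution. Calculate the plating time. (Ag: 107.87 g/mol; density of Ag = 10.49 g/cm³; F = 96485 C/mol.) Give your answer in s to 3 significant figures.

Plated area = 2 × 20.1 × 4.52 = 181.7 cm²
Volume = 181.7 × 31.6×10⁻⁴ cm = 0.5742 cm³
m(Ag) = 0.5742 × 10.49 = 6.023 g
n(Ag) = 6.023 / 107.87 = 0.05584 mol; n(e⁻) = 0.05584 mol
Q = 0.05584 × 96485 = 5388 C
t = 5388 / 17.6 = 306.1 s

306 s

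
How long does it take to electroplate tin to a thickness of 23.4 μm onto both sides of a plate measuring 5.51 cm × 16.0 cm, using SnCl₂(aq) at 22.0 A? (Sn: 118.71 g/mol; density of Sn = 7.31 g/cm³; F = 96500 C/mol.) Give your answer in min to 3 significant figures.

Plated area = 2 × 5.51 × 16.0 = 176.3 cm²
Volume = 176.3 × 23.4×10⁻⁴ cm = 0.4125 cm³
m(Sn) = 0.4125 × 7.31 = 3.015 g
n(Sn) = 3.015 / 118.71 = 0.02540 mol; n(e⁻) = 2 × 0.02540 = 0.05080 mol
Q = 0.05080 × 96500 = 4902 C
t = 4902 / 22.0 = 222.8 s = 3.71 min

3.71 min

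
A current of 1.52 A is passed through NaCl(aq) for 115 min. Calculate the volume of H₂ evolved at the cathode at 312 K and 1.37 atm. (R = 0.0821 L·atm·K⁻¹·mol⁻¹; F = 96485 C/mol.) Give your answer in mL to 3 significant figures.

1020 mL

Q = 1.52 A × 6900 s = 10490 C
n(e⁻) = 10490 / 96485 = 0.1087 mol
2H⁺ + 2e⁻ → H₂, so n(H₂) = 0.1087 / 2 = 0.05435 mol
V = nRT/P = 0.05435 × 0.0821 × 312 / 1.37 = 1.016 L
= 1020 mL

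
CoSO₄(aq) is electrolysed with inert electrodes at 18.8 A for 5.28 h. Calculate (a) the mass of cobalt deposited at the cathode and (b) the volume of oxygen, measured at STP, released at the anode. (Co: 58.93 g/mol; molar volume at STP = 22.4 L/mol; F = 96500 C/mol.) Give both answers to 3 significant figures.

109 g Co; 20.7 L O₂

Q = 18.8 × 19008 = 3.574×10^5 C; n(e⁻) = 3.574×10^5 / 96500 = 3.704 mol
Cathode: Co²⁺ + 2e⁻ → Co → n(Co) = 3.704/2 = 1.852 mol → 109 g
Anode: 2H₂O → O₂ + 4H⁺ + 4e⁻ → n(O₂) = 3.704/4 = 0.9260 mol → 20.7 L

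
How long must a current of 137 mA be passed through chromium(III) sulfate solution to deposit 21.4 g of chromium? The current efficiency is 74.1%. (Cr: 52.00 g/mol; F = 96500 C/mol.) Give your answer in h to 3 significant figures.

326 h

n(Cr) = 21.4 / 52.00 = 0.4115 mol
Cr³⁺ + 3e⁻ → Cr, so n(e⁻) = 3 × 0.4115 = 1.235 mol
Q = 1.235 × 96500 / 0.741 = 1.608×10^5 C
t = Q / I = 1.608×10^5 / 0.137 = 1.174×10^6 s = 326 h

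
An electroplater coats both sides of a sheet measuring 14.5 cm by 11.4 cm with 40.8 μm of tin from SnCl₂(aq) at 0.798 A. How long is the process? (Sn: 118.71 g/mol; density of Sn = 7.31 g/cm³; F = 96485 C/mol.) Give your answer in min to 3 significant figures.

335 min

Plated area = 2 × 14.5 × 11.4 = 330.6 cm²
Volume = 330.6 × 40.8×10⁻⁴ cm = 1.349 cm³
m(Sn) = 1.349 × 7.31 = 9.861 g
n(Sn) = 9.861 / 118.71 = 0.08307 mol; n(e⁻) = 2 × 0.08307 = 0.1661 mol
Q = 0.1661 × 96485 = 16030 C
t = 16030 / 0.798 = 20090 s = 335 min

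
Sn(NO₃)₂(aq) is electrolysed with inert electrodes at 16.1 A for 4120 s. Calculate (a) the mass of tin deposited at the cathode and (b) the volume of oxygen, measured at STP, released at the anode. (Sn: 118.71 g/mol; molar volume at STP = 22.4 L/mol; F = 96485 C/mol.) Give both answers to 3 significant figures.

40.8 g Sn; 3.85 L O₂

Q = 16.1 × 4120 = 66330 C; n(e⁻) = 66330 / 96485 = 0.6875 mol
Cathode: Sn²⁺ + 2e⁻ → Sn → n(Sn) = 0.6875/2 = 0.3438 mol → 40.8 g
Anode: 2H₂O → O₂ + 4H⁺ + 4e⁻ → n(O₂) = 0.6875/4 = 0.1719 mol → 3.85 L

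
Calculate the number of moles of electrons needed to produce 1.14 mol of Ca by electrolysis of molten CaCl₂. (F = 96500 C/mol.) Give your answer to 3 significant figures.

2.28 mol

Ca²⁺ + 2e⁻ → Ca, so n(e⁻) = 2 × 1.14 = 2.280 mol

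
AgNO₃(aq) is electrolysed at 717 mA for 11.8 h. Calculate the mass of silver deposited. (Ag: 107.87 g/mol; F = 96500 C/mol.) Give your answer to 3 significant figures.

34.0 g

Q = It = 0.717 × 42480 = 30460 C
n(e⁻) = 30460 / 96500 = 0.3156 mol
Ag⁺ + e⁻ → Ag, so n(Ag) = 0.3156 mol
m = 0.3156 × 107.87 = 34.0 g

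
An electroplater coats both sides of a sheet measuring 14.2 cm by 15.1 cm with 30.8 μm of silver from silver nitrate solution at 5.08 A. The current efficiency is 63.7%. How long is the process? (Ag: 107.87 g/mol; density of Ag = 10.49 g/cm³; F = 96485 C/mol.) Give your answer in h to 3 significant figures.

Plated area = 2 × 14.2 × 15.1 = 428.8 cm²
Volume = 428.8 × 30.8×10⁻⁴ cm = 1.321 cm³
m(Ag) = 1.321 × 10.49 = 13.86 g
n(Ag) = 13.86 / 107.87 = 0.1285 mol; n(e⁻) = 0.1285 mol
Q = 0.1285 × 96485 / 0.637 = 19460 C
t = 19460 / 5.08 = 3831 s = 1.06 h

1.06 h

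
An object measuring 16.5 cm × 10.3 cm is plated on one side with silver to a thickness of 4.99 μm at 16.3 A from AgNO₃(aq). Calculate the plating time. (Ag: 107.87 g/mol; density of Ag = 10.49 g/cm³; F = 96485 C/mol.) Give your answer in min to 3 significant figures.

Plated area = 16.5 × 10.3 = 170.0 cm²
Volume = 170.0 × 4.99×10⁻⁴ cm = 0.08483 cm³
m(Ag) = 0.08483 × 10.49 = 0.8899 g
n(Ag) = 0.8899 / 107.87 = 0.008250 mol; n(e⁻) = 0.008250 mol
Q = 0.008250 × 96485 = 796.0 C
t = 796.0 / 16.3 = 48.83 s = 0.814 min

0.814 min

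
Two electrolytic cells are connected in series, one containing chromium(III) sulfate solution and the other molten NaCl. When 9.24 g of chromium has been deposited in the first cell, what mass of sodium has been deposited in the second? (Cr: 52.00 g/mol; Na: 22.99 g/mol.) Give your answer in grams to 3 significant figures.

12.3 g

n(Cr) = 9.24 / 52.00 = 0.1777 mol
Cr³⁺ + 3e⁻ → Cr, so n(e⁻) = 3 × 0.1777 = 0.5331 mol
Since the cells are in series, n(e⁻) in the Na cell is also 0.5331 mol.
Na⁺ + e⁻ → Na, so n(Na) = 0.5331 mol
m(Na) = 0.5331 × 22.99 = 12.3 g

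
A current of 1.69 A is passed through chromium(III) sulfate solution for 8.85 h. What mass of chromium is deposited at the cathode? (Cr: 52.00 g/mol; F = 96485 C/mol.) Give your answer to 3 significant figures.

9.67 g

Q = 1.69 A × 31860 s = 53840 C
Moles of electrons = 53840 / 96485 = 0.5580 mol
Cr³⁺ + 3e⁻ → Cr, so n(Cr) = 0.5580 / 3 = 0.1860 mol
m = 0.1860 × 52.00 = 9.67 g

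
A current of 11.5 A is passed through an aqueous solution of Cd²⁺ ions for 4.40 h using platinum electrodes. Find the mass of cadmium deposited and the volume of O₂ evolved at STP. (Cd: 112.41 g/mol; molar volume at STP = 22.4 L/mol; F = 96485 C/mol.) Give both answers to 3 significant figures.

106 g Cd; 10.6 L O₂

Q = 11.5 × 15840 = 1.822×10^5 C; n(e⁻) = 1.822×10^5 / 96485 = 1.888 mol
Cathode: Cd²⁺ + 2e⁻ → Cd → n(Cd) = 1.888/2 = 0.9440 mol → 106 g
Anode: 2H₂O → O₂ + 4H⁺ + 4e⁻ → n(O₂) = 1.888/4 = 0.4720 mol → 10.6 L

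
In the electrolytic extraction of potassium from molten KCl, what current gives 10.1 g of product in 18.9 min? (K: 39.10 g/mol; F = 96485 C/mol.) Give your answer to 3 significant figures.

n(K) = 10.1 / 39.10 = 0.2583 mol
K⁺ + e⁻ → K, so n(e⁻) = 0.2583 mol
Q = 0.2583 × 96485 = 24920 C
I = Q / t = 24920 / 1134 s = 22.0 A

22.0 A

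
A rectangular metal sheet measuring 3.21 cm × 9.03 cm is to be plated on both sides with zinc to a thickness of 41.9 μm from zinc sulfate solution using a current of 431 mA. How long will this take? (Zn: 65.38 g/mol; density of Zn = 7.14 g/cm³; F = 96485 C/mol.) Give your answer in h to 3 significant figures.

3.30 h

Plated area = 2 × 3.21 × 9.03 = 57.97 cm²
Volume = 57.97 × 41.9×10⁻⁴ cm = 0.2429 cm³
m(Zn) = 0.2429 × 7.14 = 1.734 g
n(Zn) = 1.734 / 65.38 = 0.02652 mol; n(e⁻) = 2 × 0.02652 = 0.05304 mol
Q = 0.05304 × 96485 = 5118 C
t = 5118 / 0.431 = 11870 s = 3.30 h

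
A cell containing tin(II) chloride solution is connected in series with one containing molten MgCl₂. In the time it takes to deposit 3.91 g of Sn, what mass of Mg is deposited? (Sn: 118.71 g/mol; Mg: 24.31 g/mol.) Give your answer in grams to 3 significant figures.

n(Sn) = 3.91 / 118.71 = 0.03294 mol
Sn²⁺ + 2e⁻ → Sn, so n(e⁻) = 2 × 0.03294 = 0.06588 mol
The cells are in series, so the same charge (and hence the same n(e⁻) = 0.06588 mol) passes through both.
Mg²⁺ + 2e⁻ → Mg, so n(Mg) = 0.06588 / 2 = 0.03294 mol
m(Mg) = 0.03294 × 24.31 = 0.801 g

0.801 g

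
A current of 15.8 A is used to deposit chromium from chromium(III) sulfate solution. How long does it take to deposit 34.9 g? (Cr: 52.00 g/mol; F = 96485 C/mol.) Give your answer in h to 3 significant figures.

n(Cr) = 34.9 / 52.00 = 0.6712 mol
Cr³⁺ + 3e⁻ → Cr, so n(e⁻) = 3 × 0.6712 = 2.014 mol
Q = 2.014 × 96485 = 1.943×10^5 C
t = Q / I = 1.943×10^5 / 15.8 = 12300 s = 3.42 h

3.42 h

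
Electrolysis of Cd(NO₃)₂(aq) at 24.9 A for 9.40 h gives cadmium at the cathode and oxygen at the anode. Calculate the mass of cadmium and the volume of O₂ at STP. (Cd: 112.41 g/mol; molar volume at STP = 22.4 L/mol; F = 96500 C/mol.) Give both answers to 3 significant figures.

491 g Cd; 48.9 L O₂

Q = 24.9 × 33840 = 8.426×10^5 C; n(e⁻) = 8.426×10^5 / 96500 = 8.732 mol
Cathode: Cd²⁺ + 2e⁻ → Cd → n(Cd) = 8.732/2 = 4.366 mol → 491 g
Anode: 2H₂O → O₂ + 4H⁺ + 4e⁻ → n(O₂) = 8.732/4 = 2.183 mol → 48.9 L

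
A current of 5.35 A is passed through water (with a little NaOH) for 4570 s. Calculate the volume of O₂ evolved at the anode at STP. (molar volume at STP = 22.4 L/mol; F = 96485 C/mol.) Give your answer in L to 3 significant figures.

1.42 L

Q = It = 5.35 × 4570 = 24450 C
Moles of electrons = 24450 / 96485 = 0.2534 mol
2H₂O → O₂ + 4H⁺ + 4e⁻, so n(O₂) = 0.2534 / 4 = 0.06335 mol
V = 0.06335 × 22.4 = 1.419 L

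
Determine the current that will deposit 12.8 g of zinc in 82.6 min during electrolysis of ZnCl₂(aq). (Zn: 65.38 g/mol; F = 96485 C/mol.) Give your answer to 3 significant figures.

n(Zn) = 12.8 / 65.38 = 0.1958 mol
Zn²⁺ + 2e⁻ → Zn, so n(e⁻) = 2 × 0.1958 = 0.3916 mol
Q = 0.3916 × 96485 = 37780 C
I = Q / t = 37780 / 4956 s = 7.62 A

7.62 A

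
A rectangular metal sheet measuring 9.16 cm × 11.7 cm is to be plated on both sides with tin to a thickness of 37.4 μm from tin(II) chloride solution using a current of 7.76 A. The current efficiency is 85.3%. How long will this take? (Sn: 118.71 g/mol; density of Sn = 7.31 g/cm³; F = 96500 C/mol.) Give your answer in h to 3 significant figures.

0.400 h

Plated area = 2 × 9.16 × 11.7 = 214.3 cm²
Volume = 214.3 × 37.4×10⁻⁴ cm = 0.8015 cm³
m(Sn) = 0.8015 × 7.31 = 5.859 g
n(Sn) = 5.859 / 118.71 = 0.04936 mol; n(e⁻) = 2 × 0.04936 = 0.09872 mol
Q = 0.09872 × 96500 / 0.853 = 11170 C
t = 11170 / 7.76 = 1439 s = 0.400 h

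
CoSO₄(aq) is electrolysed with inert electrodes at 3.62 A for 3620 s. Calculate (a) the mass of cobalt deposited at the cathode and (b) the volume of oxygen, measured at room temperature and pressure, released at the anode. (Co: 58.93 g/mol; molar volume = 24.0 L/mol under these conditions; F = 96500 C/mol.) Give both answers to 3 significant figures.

4.00 g Co; 0.815 L O₂

Q = 3.62 × 3620 = 13100 C; n(e⁻) = 13100 / 96500 = 0.1358 mol
Cathode: Co²⁺ + 2e⁻ → Co → n(Co) = 0.1358/2 = 0.06790 mol → 4.00 g
Anode: 2H₂O → O₂ + 4H⁺ + 4e⁻ → n(O₂) = 0.1358/4 = 0.03395 mol → 0.815 L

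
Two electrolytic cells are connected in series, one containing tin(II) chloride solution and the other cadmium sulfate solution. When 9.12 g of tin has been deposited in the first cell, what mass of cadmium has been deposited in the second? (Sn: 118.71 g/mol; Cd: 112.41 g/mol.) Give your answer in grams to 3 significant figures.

n(Sn) = 9.12 / 118.71 = 0.07683 mol
Sn²⁺ + 2e⁻ → Sn, so n(e⁻) = 2 × 0.07683 = 0.1537 mol
In series, the same 0.1537 mol of electrons flows through the second cell.
Cd²⁺ + 2e⁻ → Cd, so n(Cd) = 0.1537 / 2 = 0.07685 mol
m(Cd) = 0.07685 × 112.41 = 8.64 g

8.64 g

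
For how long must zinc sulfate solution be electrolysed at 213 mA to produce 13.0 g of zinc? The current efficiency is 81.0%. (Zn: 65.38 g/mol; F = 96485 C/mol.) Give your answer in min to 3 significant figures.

3710 min

n(Zn) = 13.0 / 65.38 = 0.1988 mol
Zn²⁺ + 2e⁻ → Zn, so n(e⁻) = 2 × 0.1988 = 0.3976 mol
Q = 0.3976 × 96485 / 0.810 = 47360 C
t = Q / I = 47360 / 0.213 = 2.223×10^5 s = 3710 min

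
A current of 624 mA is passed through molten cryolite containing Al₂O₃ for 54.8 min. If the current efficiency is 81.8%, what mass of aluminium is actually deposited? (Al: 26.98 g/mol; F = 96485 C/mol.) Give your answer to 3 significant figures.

Q = 0.624 × 3288 = 2052 C
n(e⁻) = 2052 / 96485 = 0.02127 mol
Al³⁺ + 3e⁻ → Al, so theoretical m(Al) = 0.007090 × 26.98 = 0.1913 g
Actual mass = 81.8% × 0.1913 = 0.156 g

0.156 g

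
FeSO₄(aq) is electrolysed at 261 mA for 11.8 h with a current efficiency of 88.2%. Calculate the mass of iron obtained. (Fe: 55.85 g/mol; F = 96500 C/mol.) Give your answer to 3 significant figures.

Q = 0.261 × 42480 = 11090 C
n(e⁻) = 11090 / 96500 = 0.1149 mol
Fe²⁺ + 2e⁻ → Fe, so theoretical m(Fe) = 0.05745 × 55.85 = 3.209 g
Actual mass = 88.2% × 3.209 = 2.83 g

2.83 g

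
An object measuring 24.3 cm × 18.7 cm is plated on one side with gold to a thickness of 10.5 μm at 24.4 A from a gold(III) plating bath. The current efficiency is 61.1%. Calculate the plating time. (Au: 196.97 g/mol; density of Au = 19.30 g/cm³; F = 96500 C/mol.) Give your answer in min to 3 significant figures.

15.1 min

Plated area = 24.3 × 18.7 = 454.4 cm²
Volume = 454.4 × 10.5×10⁻⁴ cm = 0.4771 cm³
m(Au) = 0.4771 × 19.30 = 9.208 g
n(Au) = 9.208 / 196.97 = 0.04675 mol; n(e⁻) = 3 × 0.04675 = 0.1403 mol
Q = 0.1403 × 96500 / 0.611 = 22160 C
t = 22160 / 24.4 = 908.2 s = 15.1 min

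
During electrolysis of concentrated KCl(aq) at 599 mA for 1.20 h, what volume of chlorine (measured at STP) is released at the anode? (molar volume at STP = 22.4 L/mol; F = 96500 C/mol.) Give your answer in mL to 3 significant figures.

300 mL

Q = 0.599 A × 4320 s = 2588 C
n(e⁻) = Q/F = 2588/96500 = 0.02682 mol
2Cl⁻ → Cl₂ + 2e⁻, so n(Cl₂) = 0.02682 / 2 = 0.01341 mol
V = 0.01341 × 22.4 = 0.3004 L
= 300 mL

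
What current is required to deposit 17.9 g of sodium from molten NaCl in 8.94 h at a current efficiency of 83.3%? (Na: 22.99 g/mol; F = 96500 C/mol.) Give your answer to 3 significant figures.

n(Na) = 17.9 / 22.99 = 0.7786 mol
Na⁺ + e⁻ → Na, so n(e⁻) = 0.7786 mol
Q = 0.7786 × 96500 / 0.833 = 90200 C
I = Q / t = 90200 / 32184 s = 2.80 A

2.80 A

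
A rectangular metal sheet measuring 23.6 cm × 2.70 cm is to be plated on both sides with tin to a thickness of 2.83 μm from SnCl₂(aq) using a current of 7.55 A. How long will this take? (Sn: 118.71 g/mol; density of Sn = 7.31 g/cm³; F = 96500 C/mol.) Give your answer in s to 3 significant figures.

56.8 s

Plated area = 2 × 23.6 × 2.70 = 127.4 cm²
Volume = 127.4 × 2.83×10⁻⁴ cm = 0.03605 cm³
m(Sn) = 0.03605 × 7.31 = 0.2635 g
n(Sn) = 0.2635 / 118.71 = 0.002220 mol; n(e⁻) = 2 × 0.002220 = 0.004440 mol
Q = 0.004440 × 96500 = 428.5 C
t = 428.5 / 7.55 = 56.75 s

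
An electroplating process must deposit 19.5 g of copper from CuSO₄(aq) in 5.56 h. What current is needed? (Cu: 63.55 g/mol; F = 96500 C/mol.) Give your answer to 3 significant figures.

n(Cu) = 19.5 / 63.55 = 0.3068 mol
Cu²⁺ + 2e⁻ → Cu, so n(e⁻) = 2 × 0.3068 = 0.6136 mol
Q = 0.6136 × 96500 = 59210 C
I = Q / t = 59210 / 20016 s = 2.96 A

2.96 A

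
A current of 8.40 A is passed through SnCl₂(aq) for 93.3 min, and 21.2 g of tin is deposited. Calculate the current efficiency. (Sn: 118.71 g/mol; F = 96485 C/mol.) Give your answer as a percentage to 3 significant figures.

73.3%

Q = 8.40 × 5598 = 47020 C
n(e⁻) = 47020 / 96485 = 0.4873 mol
Sn²⁺ + 2e⁻ → Sn, so theoretical n(Sn) = 0.2437 mol → 28.93 g
Efficiency = 21.2 / 28.93 = 0.7328 = 73.3%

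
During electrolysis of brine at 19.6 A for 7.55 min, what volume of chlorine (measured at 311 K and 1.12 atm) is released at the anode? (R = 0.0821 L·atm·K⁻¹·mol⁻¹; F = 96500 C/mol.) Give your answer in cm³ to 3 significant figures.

Q = 19.6 A × 453 s = 8879 C
n(e⁻) = 8879 / 96500 = 0.09201 mol
2Cl⁻ → Cl₂ + 2e⁻, so n(Cl₂) = 0.09201 / 2 = 0.04601 mol
V = nRT/P = 0.04601 × 0.0821 × 311 / 1.12 = 1.049 L
= 1050 cm³

1050 cm³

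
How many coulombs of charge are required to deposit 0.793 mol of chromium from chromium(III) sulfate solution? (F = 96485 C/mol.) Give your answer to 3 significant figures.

Cr³⁺ + 3e⁻ → Cr, so n(e⁻) = 3 × 0.793 = 2.379 mol
Q = 2.379 × 96485 = 2.295×10^5 C

2.30×10^5 C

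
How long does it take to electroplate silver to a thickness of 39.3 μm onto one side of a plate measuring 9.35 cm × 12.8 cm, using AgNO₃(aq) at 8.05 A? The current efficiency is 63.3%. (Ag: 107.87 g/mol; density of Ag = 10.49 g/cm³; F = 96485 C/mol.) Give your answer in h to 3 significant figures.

Plated area = 9.35 × 12.8 = 119.7 cm²
Volume = 119.7 × 39.3×10⁻⁴ cm = 0.4704 cm³
m(Ag) = 0.4704 × 10.49 = 4.934 g
n(Ag) = 4.934 / 107.87 = 0.04574 mol; n(e⁻) = 0.04574 mol
Q = 0.04574 × 96485 / 0.633 = 6972 C
t = 6972 / 8.05 = 866.1 s = 0.241 h

0.241 h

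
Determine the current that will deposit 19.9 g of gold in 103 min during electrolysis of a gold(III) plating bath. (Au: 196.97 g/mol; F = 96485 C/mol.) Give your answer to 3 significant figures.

4.73 A

n(Au) = 19.9 / 196.97 = 0.1010 mol
Au³⁺ + 3e⁻ → Au, so n(e⁻) = 3 × 0.1010 = 0.3030 mol
Q = 0.3030 × 96485 = 29230 C
I = Q / t = 29230 / 6180 s = 4.73 A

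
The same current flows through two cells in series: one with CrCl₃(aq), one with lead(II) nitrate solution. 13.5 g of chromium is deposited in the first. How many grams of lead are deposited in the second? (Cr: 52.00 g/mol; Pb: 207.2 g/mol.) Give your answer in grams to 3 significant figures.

80.7 g

n(Cr) = 13.5 / 52.00 = 0.2596 mol
Cr³⁺ + 3e⁻ → Cr, so n(e⁻) = 3 × 0.2596 = 0.7788 mol
In series, the same 0.7788 mol of electrons flows through the second cell.
Pb²⁺ + 2e⁻ → Pb, so n(Pb) = 0.7788 / 2 = 0.3894 mol
m(Pb) = 0.3894 × 207.2 = 80.7 g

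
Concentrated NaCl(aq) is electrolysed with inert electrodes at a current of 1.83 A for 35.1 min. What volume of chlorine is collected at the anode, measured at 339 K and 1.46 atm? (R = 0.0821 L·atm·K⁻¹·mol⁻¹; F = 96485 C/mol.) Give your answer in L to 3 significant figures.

0.381 L

Q = 1.83 A × 2106 s = 3854 C
n(e⁻) = 3854 / 96485 = 0.03994 mol
2Cl⁻ → Cl₂ + 2e⁻, so n(Cl₂) = 0.03994 / 2 = 0.01997 mol
V = nRT/P = 0.01997 × 0.0821 × 339 / 1.46 = 0.3807 L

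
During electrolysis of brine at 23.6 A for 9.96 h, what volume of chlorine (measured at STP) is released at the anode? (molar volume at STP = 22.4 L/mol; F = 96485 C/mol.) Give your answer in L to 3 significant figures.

Q = It = 23.6 × 35856 = 8.462×10^5 C
n(e⁻) = Q/F = 8.462×10^5/96485 = 8.770 mol
2Cl⁻ → Cl₂ + 2e⁻, so n(Cl₂) = 8.770 / 2 = 4.385 mol
V = 4.385 × 22.4 = 98.22 L

98.2 L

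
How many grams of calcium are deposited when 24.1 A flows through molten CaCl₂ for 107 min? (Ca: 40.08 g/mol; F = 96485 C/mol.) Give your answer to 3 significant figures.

Q = 24.1 A × 6420 s = 1.547×10^5 C
n(e⁻) = 1.547×10^5 / 96485 = 1.603 mol
Ca²⁺ + 2e⁻ → Ca, so n(Ca) = 1.603 / 2 = 0.8015 mol
m = 0.8015 × 40.08 = 32.1 g

32.1 g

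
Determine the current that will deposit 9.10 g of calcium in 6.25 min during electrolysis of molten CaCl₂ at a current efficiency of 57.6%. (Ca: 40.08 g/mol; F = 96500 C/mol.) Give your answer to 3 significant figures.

203 A

n(Ca) = 9.10 / 40.08 = 0.2270 mol
Ca²⁺ + 2e⁻ → Ca, so n(e⁻) = 2 × 0.2270 = 0.4540 mol
Q = 0.4540 × 96500 / 0.576 = 76060 C
I = Q / t = 76060 / 375 s = 203 A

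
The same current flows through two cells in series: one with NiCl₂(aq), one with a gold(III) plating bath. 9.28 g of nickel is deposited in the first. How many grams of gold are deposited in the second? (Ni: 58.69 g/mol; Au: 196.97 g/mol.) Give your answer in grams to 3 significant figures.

n(Ni) = 9.28 / 58.69 = 0.1581 mol
Ni²⁺ + 2e⁻ → Ni, so n(e⁻) = 2 × 0.1581 = 0.3162 mol
Since the cells are in series, n(e⁻) in the Au cell is also 0.3162 mol.
Au³⁺ + 3e⁻ → Au, so n(Au) = 0.3162 / 3 = 0.1054 mol
m(Au) = 0.1054 × 196.97 = 20.8 g

20.8 g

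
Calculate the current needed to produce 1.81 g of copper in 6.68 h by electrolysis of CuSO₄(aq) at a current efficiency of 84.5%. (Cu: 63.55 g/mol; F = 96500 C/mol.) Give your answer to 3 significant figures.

n(Cu) = 1.81 / 63.55 = 0.02848 mol
Cu²⁺ + 2e⁻ → Cu, so n(e⁻) = 2 × 0.02848 = 0.05696 mol
Q = 0.05696 × 96500 / 0.845 = 6505 C
I = Q / t = 6505 / 24048 s = 0.271 A

0.271 A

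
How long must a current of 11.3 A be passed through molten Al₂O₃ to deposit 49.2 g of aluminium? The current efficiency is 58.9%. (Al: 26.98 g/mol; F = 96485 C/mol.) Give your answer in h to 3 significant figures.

22.0 h

n(Al) = 49.2 / 26.98 = 1.824 mol
Al³⁺ + 3e⁻ → Al, so n(e⁻) = 3 × 1.824 = 5.472 mol
Q = 5.472 × 96485 / 0.589 = 8.964×10^5 C
t = Q / I = 8.964×10^5 / 11.3 = 79330 s = 22.0 h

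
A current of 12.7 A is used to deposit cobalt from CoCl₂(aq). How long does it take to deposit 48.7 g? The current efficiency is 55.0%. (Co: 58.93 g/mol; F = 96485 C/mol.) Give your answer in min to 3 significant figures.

n(Co) = 48.7 / 58.93 = 0.8264 mol
Co²⁺ + 2e⁻ → Co, so n(e⁻) = 2 × 0.8264 = 1.653 mol
Q = 1.653 × 96485 / 0.550 = 2.900×10^5 C
t = Q / I = 2.900×10^5 / 12.7 = 22830 s = 381 min

381 min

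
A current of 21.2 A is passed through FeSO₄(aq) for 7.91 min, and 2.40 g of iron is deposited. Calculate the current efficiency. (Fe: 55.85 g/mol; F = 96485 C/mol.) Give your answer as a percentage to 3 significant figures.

Q = 21.2 × 474.6 = 10060 C
n(e⁻) = 10060 / 96485 = 0.1043 mol
Fe²⁺ + 2e⁻ → Fe, so theoretical n(Fe) = 0.05215 mol → 2.913 g
Efficiency = 2.40 / 2.913 = 0.8239 = 82.4%

82.4%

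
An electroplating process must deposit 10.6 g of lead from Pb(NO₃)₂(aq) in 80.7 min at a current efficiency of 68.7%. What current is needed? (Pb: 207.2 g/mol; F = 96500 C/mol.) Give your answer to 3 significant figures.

n(Pb) = 10.6 / 207.2 = 0.05116 mol
Pb²⁺ + 2e⁻ → Pb, so n(e⁻) = 2 × 0.05116 = 0.1023 mol
Q = 0.1023 × 96500 / 0.687 = 14370 C
I = Q / t = 14370 / 4842 s = 2.97 A

2.97 A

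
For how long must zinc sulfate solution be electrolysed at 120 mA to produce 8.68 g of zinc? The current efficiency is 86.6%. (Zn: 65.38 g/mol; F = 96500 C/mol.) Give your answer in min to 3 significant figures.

n(Zn) = 8.68 / 65.38 = 0.1328 mol
Zn²⁺ + 2e⁻ → Zn, so n(e⁻) = 2 × 0.1328 = 0.2656 mol
Q = 0.2656 × 96500 / 0.866 = 29600 C
t = Q / I = 29600 / 0.120 = 2.467×10^5 s = 4110 min

4110 min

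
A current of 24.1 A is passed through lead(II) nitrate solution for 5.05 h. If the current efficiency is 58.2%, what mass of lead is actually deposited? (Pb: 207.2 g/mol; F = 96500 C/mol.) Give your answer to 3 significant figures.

274 g

Q = 24.1 × 18180 = 4.381×10^5 C
n(e⁻) = 4.381×10^5 / 96500 = 4.540 mol
Pb²⁺ + 2e⁻ → Pb, so theoretical m(Pb) = 2.270 × 207.2 = 470.3 g
Actual mass = 58.2% × 470.3 = 274 g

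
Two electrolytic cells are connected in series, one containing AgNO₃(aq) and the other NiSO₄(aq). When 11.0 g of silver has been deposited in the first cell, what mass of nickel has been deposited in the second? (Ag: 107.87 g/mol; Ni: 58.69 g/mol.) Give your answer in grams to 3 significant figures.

2.99 g

n(Ag) = 11.0 / 107.87 = 0.1020 mol
Ag⁺ + e⁻ → Ag, so n(e⁻) = 0.1020 mol
Since the cells are in series, n(e⁻) in the Ni cell is also 0.1020 mol.
Ni²⁺ + 2e⁻ → Ni, so n(Ni) = 0.1020 / 2 = 0.05100 mol
m(Ni) = 0.05100 × 58.69 = 2.99 g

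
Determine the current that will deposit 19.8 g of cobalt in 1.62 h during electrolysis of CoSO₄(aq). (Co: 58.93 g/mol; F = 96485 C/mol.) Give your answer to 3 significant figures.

11.1 A

n(Co) = 19.8 / 58.93 = 0.3360 mol
Co²⁺ + 2e⁻ → Co, so n(e⁻) = 2 × 0.3360 = 0.6720 mol
Q = 0.6720 × 96485 = 64840 C
I = Q / t = 64840 / 5832 s = 11.1 A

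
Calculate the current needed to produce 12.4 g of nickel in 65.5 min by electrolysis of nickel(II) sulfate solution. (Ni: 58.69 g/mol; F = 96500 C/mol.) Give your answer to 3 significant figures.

10.4 A

n(Ni) = 12.4 / 58.69 = 0.2113 mol
Ni²⁺ + 2e⁻ → Ni, so n(e⁻) = 2 × 0.2113 = 0.4226 mol
Q = 0.4226 × 96500 = 40780 C
I = Q / t = 40780 / 3930 s = 10.4 A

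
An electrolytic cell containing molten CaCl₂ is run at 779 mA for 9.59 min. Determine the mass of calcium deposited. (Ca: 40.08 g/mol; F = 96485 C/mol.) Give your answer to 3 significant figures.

0.0931 g

Q = It = 0.779 × 575.4 = 448.2 C
n(e⁻) = 448.2 / 96485 = 0.004645 mol
Ca²⁺ + 2e⁻ → Ca, so n(Ca) = 0.004645 / 2 = 0.002323 mol
m = 0.002323 × 40.08 = 0.0931 g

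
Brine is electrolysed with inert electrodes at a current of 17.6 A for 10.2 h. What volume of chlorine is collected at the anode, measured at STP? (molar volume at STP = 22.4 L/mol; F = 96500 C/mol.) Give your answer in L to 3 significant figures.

Charge passed = 17.6 × 36720 = 6.463×10^5 C
Moles of electrons = 6.463×10^5 / 96500 = 6.697 mol
2Cl⁻ → Cl₂ + 2e⁻, so n(Cl₂) = 6.697 / 2 = 3.349 mol
V = 3.349 × 22.4 = 75.02 L

75.0 L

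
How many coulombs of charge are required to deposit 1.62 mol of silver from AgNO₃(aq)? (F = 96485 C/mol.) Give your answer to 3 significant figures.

1.56×10^5 C

Ag⁺ + e⁻ → Ag, so n(e⁻) = 1 × 1.62 = 1.620 mol
Q = 1.620 × 96485 = 1.563×10^5 C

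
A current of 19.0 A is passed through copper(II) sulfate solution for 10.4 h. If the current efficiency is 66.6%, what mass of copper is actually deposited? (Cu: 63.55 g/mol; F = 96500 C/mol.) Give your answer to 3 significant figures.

Q = 19.0 × 37440 = 7.114×10^5 C
n(e⁻) = 7.114×10^5 / 96500 = 7.372 mol
Cu²⁺ + 2e⁻ → Cu, so theoretical m(Cu) = 3.686 × 63.55 = 234.2 g
Actual mass = 66.6% × 234.2 = 156 g

156 g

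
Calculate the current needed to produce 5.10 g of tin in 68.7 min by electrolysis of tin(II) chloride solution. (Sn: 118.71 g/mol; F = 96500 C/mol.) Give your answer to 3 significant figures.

2.01 A

n(Sn) = 5.10 / 118.71 = 0.04296 mol
Sn²⁺ + 2e⁻ → Sn, so n(e⁻) = 2 × 0.04296 = 0.08592 mol
Q = 0.08592 × 96500 = 8291 C
I = Q / t = 8291 / 4122 s = 2.01 A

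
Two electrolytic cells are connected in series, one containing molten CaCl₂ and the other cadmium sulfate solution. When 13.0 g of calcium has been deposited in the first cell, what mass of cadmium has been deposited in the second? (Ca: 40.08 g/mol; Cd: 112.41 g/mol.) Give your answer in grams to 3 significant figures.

36.5 g

n(Ca) = 13.0 / 40.08 = 0.3244 mol
Ca²⁺ + 2e⁻ → Ca, so n(e⁻) = 2 × 0.3244 = 0.6488 mol
Since the cells are in series, n(e⁻) in the Cd cell is also 0.6488 mol.
Cd²⁺ + 2e⁻ → Cd, so n(Cd) = 0.6488 / 2 = 0.3244 mol
m(Cd) = 0.3244 × 112.41 = 36.5 g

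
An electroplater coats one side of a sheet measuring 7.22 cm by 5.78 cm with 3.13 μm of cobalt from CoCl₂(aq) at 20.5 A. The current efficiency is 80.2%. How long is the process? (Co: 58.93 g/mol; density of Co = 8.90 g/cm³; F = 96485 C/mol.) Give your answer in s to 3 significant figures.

Plated area = 7.22 × 5.78 = 41.73 cm²
Volume = 41.73 × 3.13×10⁻⁴ cm = 0.01306 cm³
m(Co) = 0.01306 × 8.90 = 0.1162 g
n(Co) = 0.1162 / 58.93 = 0.001972 mol; n(e⁻) = 2 × 0.001972 = 0.003944 mol
Q = 0.003944 × 96485 / 0.802 = 474.5 C
t = 474.5 / 20.5 = 23.15 s

23.2 s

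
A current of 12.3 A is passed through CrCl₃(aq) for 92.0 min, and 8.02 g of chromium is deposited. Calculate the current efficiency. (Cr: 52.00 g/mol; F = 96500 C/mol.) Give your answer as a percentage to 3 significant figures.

Q = 12.3 × 5520 = 67900 C
n(e⁻) = 67900 / 96500 = 0.7036 mol
Cr³⁺ + 3e⁻ → Cr, so theoretical n(Cr) = 0.2345 mol → 12.19 g
Efficiency = 8.02 / 12.19 = 0.6579 = 65.8%

65.8%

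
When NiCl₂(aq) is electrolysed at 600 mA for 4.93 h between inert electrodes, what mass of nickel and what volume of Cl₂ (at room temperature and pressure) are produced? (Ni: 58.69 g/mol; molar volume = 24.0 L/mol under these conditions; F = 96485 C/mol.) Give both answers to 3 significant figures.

Q = 0.600 × 17748 = 10650 C; n(e⁻) = 10650 / 96485 = 0.1104 mol
Cathode: Ni²⁺ + 2e⁻ → Ni → n(Ni) = 0.1104/2 = 0.05520 mol → 3.24 g
Anode: 2Cl⁻ → Cl₂ + 2e⁻ → n(Cl₂) = 0.1104/2 = 0.05520 mol → 1.32 L

3.24 g Ni; 1.32 L Cl₂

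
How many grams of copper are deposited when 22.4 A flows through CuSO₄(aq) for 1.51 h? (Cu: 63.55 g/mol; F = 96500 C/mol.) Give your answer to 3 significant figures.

Charge passed = 22.4 × 5436 = 1.218×10^5 C
n(e⁻) = Q/F = 1.218×10^5/96500 = 1.262 mol
Cu²⁺ + 2e⁻ → Cu, so n(Cu) = 1.262 / 2 = 0.6310 mol
m = 0.6310 × 63.55 = 40.1 g

40.1 g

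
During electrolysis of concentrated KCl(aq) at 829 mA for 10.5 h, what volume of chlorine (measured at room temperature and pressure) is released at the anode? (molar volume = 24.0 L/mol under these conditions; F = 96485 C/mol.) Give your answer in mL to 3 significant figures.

Charge passed = 0.829 × 37800 = 31340 C
n(e⁻) = Q/F = 31340/96485 = 0.3248 mol
2Cl⁻ → Cl₂ + 2e⁻, so n(Cl₂) = 0.3248 / 2 = 0.1624 mol
V = 0.1624 × 24.0 = 3.898 L
= 3900 mL

3900 mL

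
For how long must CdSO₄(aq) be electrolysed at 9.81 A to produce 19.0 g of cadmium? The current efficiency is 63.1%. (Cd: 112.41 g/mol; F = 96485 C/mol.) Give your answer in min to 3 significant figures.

n(Cd) = 19.0 / 112.41 = 0.1690 mol
Cd²⁺ + 2e⁻ → Cd, so n(e⁻) = 2 × 0.1690 = 0.3380 mol
Q = 0.3380 × 96485 / 0.631 = 51680 C
t = Q / I = 51680 / 9.81 = 5268 s = 87.8 min

87.8 min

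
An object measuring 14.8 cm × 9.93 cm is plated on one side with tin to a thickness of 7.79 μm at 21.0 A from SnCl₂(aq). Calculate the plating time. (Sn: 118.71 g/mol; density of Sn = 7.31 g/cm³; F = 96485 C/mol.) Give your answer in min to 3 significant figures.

Plated area = 14.8 × 9.93 = 147.0 cm²
Volume = 147.0 × 7.79×10⁻⁴ cm = 0.1145 cm³
m(Sn) = 0.1145 × 7.31 = 0.8370 g
n(Sn) = 0.8370 / 118.71 = 0.007051 mol; n(e⁻) = 2 × 0.007051 = 0.01410 mol
Q = 0.01410 × 96485 = 1360 C
t = 1360 / 21.0 = 64.76 s = 1.08 min

1.08 min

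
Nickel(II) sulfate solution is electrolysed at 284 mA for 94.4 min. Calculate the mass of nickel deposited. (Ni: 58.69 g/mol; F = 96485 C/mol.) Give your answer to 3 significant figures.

0.489 g

Q = 0.284 A × 5664 s = 1609 C
n(e⁻) = 1609 / 96485 = 0.01668 mol
Ni²⁺ + 2e⁻ → Ni, so n(Ni) = 0.01668 / 2 = 0.008340 mol
m = 0.008340 × 58.69 = 0.489 g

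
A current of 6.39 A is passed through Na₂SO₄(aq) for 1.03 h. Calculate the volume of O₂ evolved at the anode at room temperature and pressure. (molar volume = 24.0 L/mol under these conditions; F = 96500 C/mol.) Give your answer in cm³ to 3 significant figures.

Q = It = 6.39 × 3708 = 23690 C
n(e⁻) = 23690 / 96500 = 0.2455 mol
2H₂O → O₂ + 4H⁺ + 4e⁻, so n(O₂) = 0.2455 / 4 = 0.06138 mol
V = 0.06138 × 24.0 = 1.473 L
= 1470 cm³

1470 cm³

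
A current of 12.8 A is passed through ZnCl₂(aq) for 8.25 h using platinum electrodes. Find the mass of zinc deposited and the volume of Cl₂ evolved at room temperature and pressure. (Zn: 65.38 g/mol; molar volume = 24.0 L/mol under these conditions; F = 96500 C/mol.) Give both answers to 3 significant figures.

Q = 12.8 × 29700 = 3.802×10^5 C; n(e⁻) = 3.802×10^5 / 96500 = 3.940 mol
Cathode: Zn²⁺ + 2e⁻ → Zn → n(Zn) = 3.940/2 = 1.970 mol → 129 g
Anode: 2Cl⁻ → Cl₂ + 2e⁻ → n(Cl₂) = 3.940/2 = 1.970 mol → 47.3 L

129 g Zn; 47.3 L Cl₂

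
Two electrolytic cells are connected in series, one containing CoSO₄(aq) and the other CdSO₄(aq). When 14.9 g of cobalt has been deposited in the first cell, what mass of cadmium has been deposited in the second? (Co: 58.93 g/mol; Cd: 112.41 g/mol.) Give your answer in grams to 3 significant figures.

n(Co) = 14.9 / 58.93 = 0.2528 mol
Co²⁺ + 2e⁻ → Co, so n(e⁻) = 2 × 0.2528 = 0.5056 mol
In series, the same 0.5056 mol of electrons flows through the second cell.
Cd²⁺ + 2e⁻ → Cd, so n(Cd) = 0.5056 / 2 = 0.2528 mol
m(Cd) = 0.2528 × 112.41 = 28.4 g

28.4 g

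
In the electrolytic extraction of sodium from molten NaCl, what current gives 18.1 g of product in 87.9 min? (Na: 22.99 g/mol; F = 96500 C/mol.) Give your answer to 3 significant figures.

n(Na) = 18.1 / 22.99 = 0.7873 mol
Na⁺ + e⁻ → Na, so n(e⁻) = 0.7873 mol
Q = 0.7873 × 96500 = 75970 C
I = Q / t = 75970 / 5274 s = 14.4 A

14.4 A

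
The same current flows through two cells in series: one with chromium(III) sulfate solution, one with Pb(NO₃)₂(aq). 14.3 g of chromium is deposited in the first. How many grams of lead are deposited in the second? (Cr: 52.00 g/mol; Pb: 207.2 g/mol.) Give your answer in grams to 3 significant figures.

85.5 g

n(Cr) = 14.3 / 52.00 = 0.2750 mol
Cr³⁺ + 3e⁻ → Cr, so n(e⁻) = 3 × 0.2750 = 0.8250 mol
In series, the same 0.8250 mol of electrons flows through the second cell.
Pb²⁺ + 2e⁻ → Pb, so n(Pb) = 0.8250 / 2 = 0.4125 mol
m(Pb) = 0.4125 × 207.2 = 85.5 g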